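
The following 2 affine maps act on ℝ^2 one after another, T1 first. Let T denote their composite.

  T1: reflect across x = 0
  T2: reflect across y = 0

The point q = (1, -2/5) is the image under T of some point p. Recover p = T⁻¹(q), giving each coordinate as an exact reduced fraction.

T1 = [-1 0 0; 0 1 0; 0 0 1]
T2·T1 = [-1 0 0; 0 -1 0; 0 0 1]
det M = 1; M⁻¹ = [-1 0 0; 0 -1 0; 0 0 1]
M⁻¹ · (1, -2/5)ᵀ = (-1, 2/5)ᵀ

p = (-1, 2/5)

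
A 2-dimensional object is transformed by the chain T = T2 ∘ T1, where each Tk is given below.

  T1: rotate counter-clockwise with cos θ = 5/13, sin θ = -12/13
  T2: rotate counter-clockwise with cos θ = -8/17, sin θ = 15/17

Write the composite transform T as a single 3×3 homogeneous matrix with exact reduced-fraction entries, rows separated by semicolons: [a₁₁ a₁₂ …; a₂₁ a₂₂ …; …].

T1 = [5/13 12/13 0; -12/13 5/13 0; 0 0 1]
T2·T1 = [140/221 -171/221 0; 171/221 140/221 0; 0 0 1]

T = [140/221 -171/221 0; 171/221 140/221 0; 0 0 1]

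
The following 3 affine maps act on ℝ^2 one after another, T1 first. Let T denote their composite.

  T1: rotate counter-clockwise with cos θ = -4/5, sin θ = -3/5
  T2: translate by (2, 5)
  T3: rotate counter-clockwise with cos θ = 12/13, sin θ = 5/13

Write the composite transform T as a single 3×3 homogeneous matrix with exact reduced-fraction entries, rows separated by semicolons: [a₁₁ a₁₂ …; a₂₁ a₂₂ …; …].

T1 = [-4/5 3/5 0; -3/5 -4/5 0; 0 0 1]
T2·T1 = [-4/5 3/5 2; -3/5 -4/5 5; 0 0 1]
T3·…·T1 = [-33/65 56/65 -1/13; -56/65 -33/65 70/13; 0 0 1]

T = [-33/65 56/65 -1/13; -56/65 -33/65 70/13; 0 0 1]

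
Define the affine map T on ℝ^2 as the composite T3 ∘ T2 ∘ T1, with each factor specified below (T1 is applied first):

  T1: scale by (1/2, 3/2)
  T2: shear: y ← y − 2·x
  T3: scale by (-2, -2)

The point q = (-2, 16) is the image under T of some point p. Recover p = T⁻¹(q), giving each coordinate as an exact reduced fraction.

T1 = [1/2 0 0; 0 3/2 0; 0 0 1]
T2·T1 = [1/2 0 0; -1 3/2 0; 0 0 1]
T3·…·T1 = [-1 0 0; 2 -3 0; 0 0 1]
det M = 3; M⁻¹ = [-1 0 0; -2/3 -1/3 0; 0 0 1]
M⁻¹ · (-2, 16)ᵀ = (2, -4)ᵀ

p = (2, -4)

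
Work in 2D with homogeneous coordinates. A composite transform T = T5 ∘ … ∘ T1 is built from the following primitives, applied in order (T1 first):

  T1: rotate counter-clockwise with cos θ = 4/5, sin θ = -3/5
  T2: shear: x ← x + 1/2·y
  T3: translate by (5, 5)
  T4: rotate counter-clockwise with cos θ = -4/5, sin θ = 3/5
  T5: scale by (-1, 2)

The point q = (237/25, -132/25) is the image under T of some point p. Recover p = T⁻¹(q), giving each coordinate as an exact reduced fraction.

T1 = [4/5 3/5 0; -3/5 4/5 0; 0 0 1]
T2·T1 = [1/2 1 0; -3/5 4/5 0; 0 0 1]
T3·…·T1 = [1/2 1 5; -3/5 4/5 5; 0 0 1]
T4·…·T1 = [-1/25 -32/25 -7; 39/50 -1/25 -1; 0 0 1]
T5·…·T1 = [1/25 32/25 7; 39/25 -2/25 -2; 0 0 1]
det M = -2; M⁻¹ = [1/25 16/25 1; 39/50 -1/50 -11/2; 0 0 1]
M⁻¹ · (237/25, -132/25)ᵀ = (-2, 2)ᵀ

p = (-2, 2)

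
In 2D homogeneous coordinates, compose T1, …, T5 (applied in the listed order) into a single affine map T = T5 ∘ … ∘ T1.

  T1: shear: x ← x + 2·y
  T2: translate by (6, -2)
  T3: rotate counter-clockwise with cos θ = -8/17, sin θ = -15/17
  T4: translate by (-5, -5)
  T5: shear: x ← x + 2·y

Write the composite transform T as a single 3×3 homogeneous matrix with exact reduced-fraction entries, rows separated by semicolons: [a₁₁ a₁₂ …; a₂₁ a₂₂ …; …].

T1 = [1 2 0; 0 1 0; 0 0 1]
T2·T1 = [1 2 6; 0 1 -2; 0 0 1]
T3·…·T1 = [-8/17 -1/17 -78/17; -15/17 -38/17 -74/17; 0 0 1]
T4·…·T1 = [-8/17 -1/17 -163/17; -15/17 -38/17 -159/17; 0 0 1]
T5·…·T1 = [-38/17 -77/17 -481/17; -15/17 -38/17 -159/17; 0 0 1]

T = [-38/17 -77/17 -481/17; -15/17 -38/17 -159/17; 0 0 1]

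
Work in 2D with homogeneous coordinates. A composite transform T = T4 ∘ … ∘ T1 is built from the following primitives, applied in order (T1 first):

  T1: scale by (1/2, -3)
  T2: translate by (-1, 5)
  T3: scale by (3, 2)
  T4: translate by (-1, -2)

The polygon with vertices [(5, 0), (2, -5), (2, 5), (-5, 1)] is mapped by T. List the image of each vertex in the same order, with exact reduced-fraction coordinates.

image vertices: (7/2, 8), (-1, 38), (-1, -22), (-23/2, 2)

T1 scale by (1/2, -3): (5, 0) → (5/2, 0); (2, -5) → (1, 15); (2, 5) → (1, -15); (-5, 1) → (-5/2, -3)
T2 translate by (-1, 5): (5/2, 0) → (3/2, 5); (1, 15) → (0, 20); (1, -15) → (0, -10); (-5/2, -3) → (-7/2, 2)
T3 scale by (3, 2): (3/2, 5) → (9/2, 10); (0, 20) → (0, 40); (0, -10) → (0, -20); (-7/2, 2) → (-21/2, 4)
T4 translate by (-1, -2): (9/2, 10) → (7/2, 8); (0, 40) → (-1, 38); (0, -20) → (-1, -22); (-21/2, 4) → (-23/2, 2)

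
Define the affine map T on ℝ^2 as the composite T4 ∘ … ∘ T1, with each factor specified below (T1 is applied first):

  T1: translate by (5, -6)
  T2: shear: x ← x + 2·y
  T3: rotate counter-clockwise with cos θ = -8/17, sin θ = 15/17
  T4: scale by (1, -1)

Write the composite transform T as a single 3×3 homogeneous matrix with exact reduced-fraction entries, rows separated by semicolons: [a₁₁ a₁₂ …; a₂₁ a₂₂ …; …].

T1 = [1 0 5; 0 1 -6; 0 0 1]
T2·T1 = [1 2 -7; 0 1 -6; 0 0 1]
T3·…·T1 = [-8/17 -31/17 146/17; 15/17 22/17 -57/17; 0 0 1]
T4·…·T1 = [-8/17 -31/17 146/17; -15/17 -22/17 57/17; 0 0 1]

T = [-8/17 -31/17 146/17; -15/17 -22/17 57/17; 0 0 1]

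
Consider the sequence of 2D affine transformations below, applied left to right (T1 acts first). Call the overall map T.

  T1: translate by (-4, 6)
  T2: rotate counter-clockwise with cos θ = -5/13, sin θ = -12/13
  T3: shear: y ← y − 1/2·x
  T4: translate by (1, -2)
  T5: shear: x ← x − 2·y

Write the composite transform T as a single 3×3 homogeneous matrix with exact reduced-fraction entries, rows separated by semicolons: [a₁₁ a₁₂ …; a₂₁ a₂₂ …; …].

T1 = [1 0 -4; 0 1 6; 0 0 1]
T2·T1 = [-5/13 12/13 92/13; -12/13 -5/13 18/13; 0 0 1]
T3·…·T1 = [-5/13 12/13 92/13; -19/26 -11/13 -28/13; 0 0 1]
T4·…·T1 = [-5/13 12/13 105/13; -19/26 -11/13 -54/13; 0 0 1]
T5·…·T1 = [14/13 34/13 213/13; -19/26 -11/13 -54/13; 0 0 1]

T = [14/13 34/13 213/13; -19/26 -11/13 -54/13; 0 0 1]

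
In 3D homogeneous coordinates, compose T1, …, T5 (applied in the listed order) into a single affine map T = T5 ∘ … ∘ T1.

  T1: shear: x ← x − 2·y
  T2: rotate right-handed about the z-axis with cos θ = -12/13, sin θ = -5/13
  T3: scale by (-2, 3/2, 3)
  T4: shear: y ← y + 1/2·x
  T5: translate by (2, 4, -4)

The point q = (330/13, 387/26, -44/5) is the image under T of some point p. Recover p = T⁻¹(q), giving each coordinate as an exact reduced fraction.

p = (3, -4, -8/5)

T1 = [1 -2 0 0; 0 1 0 0; 0 0 1 0; 0 0 0 1]
T2·T1 = [-12/13 29/13 0 0; -5/13 -2/13 0 0; 0 0 1 0; 0 0 0 1]
T3·…·T1 = [24/13 -58/13 0 0; -15/26 -3/13 0 0; 0 0 3 0; 0 0 0 1]
T4·…·T1 = [24/13 -58/13 0 0; 9/26 -32/13 0 0; 0 0 3 0; 0 0 0 1]
T5·…·T1 = [24/13 -58/13 0 2; 9/26 -32/13 0 4; 0 0 3 -4; 0 0 0 1]
det M = -9; M⁻¹ = [32/39 -58/39 0 56/13; 3/26 -8/13 0 29/13; 0 0 1/3 4/3; 0 0 0 1]
M⁻¹ · (330/13, 387/26, -44/5)ᵀ = (3, -4, -8/5)ᵀ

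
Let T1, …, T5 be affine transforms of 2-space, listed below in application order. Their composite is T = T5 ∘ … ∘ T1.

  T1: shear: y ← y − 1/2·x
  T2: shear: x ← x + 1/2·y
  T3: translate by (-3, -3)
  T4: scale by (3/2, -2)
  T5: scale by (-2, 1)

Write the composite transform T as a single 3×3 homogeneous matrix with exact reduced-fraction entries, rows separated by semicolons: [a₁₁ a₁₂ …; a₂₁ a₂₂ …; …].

T = [-9/4 -3/2 9; 1 -2 6; 0 0 1]

T1 = [1 0 0; -1/2 1 0; 0 0 1]
T2·T1 = [3/4 1/2 0; -1/2 1 0; 0 0 1]
T3·…·T1 = [3/4 1/2 -3; -1/2 1 -3; 0 0 1]
T4·…·T1 = [9/8 3/4 -9/2; 1 -2 6; 0 0 1]
T5·…·T1 = [-9/4 -3/2 9; 1 -2 6; 0 0 1]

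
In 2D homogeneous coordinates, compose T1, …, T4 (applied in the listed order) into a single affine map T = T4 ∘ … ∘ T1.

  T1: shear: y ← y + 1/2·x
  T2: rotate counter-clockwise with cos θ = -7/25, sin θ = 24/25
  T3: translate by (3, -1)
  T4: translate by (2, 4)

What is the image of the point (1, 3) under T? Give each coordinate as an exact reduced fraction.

T(p) = (34/25, 149/50)

T1 shear: y ← y + 1/2·x: (1, 3) → (1, 7/2)
T2 rotate counter-clockwise with cos θ = -7/25, sin θ = 24/25: (1, 7/2) → (-91/25, -1/50)
T3 translate by (3, -1): (-91/25, -1/50) → (-16/25, -51/50)
T4 translate by (2, 4): (-16/25, -51/50) → (34/25, 149/50)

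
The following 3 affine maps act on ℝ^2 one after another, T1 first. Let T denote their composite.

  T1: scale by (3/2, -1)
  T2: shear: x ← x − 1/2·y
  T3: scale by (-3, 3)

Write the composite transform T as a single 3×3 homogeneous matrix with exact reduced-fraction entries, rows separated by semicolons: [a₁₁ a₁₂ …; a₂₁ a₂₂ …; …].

T = [-9/2 -3/2 0; 0 -3 0; 0 0 1]

T1 = [3/2 0 0; 0 -1 0; 0 0 1]
T2·T1 = [3/2 1/2 0; 0 -1 0; 0 0 1]
T3·…·T1 = [-9/2 -3/2 0; 0 -3 0; 0 0 1]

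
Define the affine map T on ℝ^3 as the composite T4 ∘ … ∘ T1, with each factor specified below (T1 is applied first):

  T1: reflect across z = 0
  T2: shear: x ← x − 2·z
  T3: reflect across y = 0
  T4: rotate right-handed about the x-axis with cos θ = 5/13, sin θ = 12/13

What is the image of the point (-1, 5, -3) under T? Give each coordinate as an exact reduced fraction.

T(p) = (-7, -61/13, -45/13)

T1 reflect across z = 0: (-1, 5, -3) → (-1, 5, 3)
T2 shear: x ← x − 2·z: (-1, 5, 3) → (-7, 5, 3)
T3 reflect across y = 0: (-7, 5, 3) → (-7, -5, 3)
T4 rotate right-handed about the x-axis with cos θ = 5/13, sin θ = 12/13: (-7, -5, 3) → (-7, -61/13, -45/13)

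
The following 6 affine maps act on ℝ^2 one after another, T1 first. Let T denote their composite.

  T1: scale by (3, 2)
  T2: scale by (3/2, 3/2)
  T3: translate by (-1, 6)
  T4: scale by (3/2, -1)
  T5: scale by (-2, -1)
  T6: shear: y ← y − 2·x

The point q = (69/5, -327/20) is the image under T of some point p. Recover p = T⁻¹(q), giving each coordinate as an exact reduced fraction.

T1 = [3 0 0; 0 2 0; 0 0 1]
T2·T1 = [9/2 0 0; 0 3 0; 0 0 1]
T3·…·T1 = [9/2 0 -1; 0 3 6; 0 0 1]
T4·…·T1 = [27/4 0 -3/2; 0 -3 -6; 0 0 1]
T5·…·T1 = [-27/2 0 3; 0 3 6; 0 0 1]
T6·…·T1 = [-27/2 0 3; 27 3 0; 0 0 1]
det M = -81/2; M⁻¹ = [-2/27 0 2/9; 2/3 1/3 -2; 0 0 1]
M⁻¹ · (69/5, -327/20)ᵀ = (-4/5, 7/4)ᵀ

p = (-4/5, 7/4)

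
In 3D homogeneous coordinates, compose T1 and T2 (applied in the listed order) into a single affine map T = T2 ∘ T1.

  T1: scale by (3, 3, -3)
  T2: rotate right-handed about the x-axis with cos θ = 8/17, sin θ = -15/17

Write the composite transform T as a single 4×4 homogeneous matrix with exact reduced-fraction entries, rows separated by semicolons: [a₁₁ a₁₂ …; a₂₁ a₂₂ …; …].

T1 = [3 0 0 0; 0 3 0 0; 0 0 -3 0; 0 0 0 1]
T2·T1 = [3 0 0 0; 0 24/17 -45/17 0; 0 -45/17 -24/17 0; 0 0 0 1]

T = [3 0 0 0; 0 24/17 -45/17 0; 0 -45/17 -24/17 0; 0 0 0 1]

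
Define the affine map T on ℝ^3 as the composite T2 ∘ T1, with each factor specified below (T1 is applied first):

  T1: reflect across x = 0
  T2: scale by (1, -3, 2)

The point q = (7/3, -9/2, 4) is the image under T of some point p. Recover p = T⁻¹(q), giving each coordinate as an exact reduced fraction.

T1 = [-1 0 0 0; 0 1 0 0; 0 0 1 0; 0 0 0 1]
T2·T1 = [-1 0 0 0; 0 -3 0 0; 0 0 2 0; 0 0 0 1]
det M = 6; M⁻¹ = [-1 0 0 0; 0 -1/3 0 0; 0 0 1/2 0; 0 0 0 1]
M⁻¹ · (7/3, -9/2, 4)ᵀ = (-7/3, 3/2, 2)ᵀ

p = (-7/3, 3/2, 2)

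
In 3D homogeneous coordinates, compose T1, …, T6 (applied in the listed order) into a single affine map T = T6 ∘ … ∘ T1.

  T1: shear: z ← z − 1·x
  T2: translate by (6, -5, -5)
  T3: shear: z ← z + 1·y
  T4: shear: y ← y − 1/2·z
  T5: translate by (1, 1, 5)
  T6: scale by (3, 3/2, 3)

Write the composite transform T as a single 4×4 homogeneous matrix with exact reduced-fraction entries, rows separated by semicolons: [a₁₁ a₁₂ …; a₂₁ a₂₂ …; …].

T1 = [1 0 0 0; 0 1 0 0; -1 0 1 0; 0 0 0 1]
T2·T1 = [1 0 0 6; 0 1 0 -5; -1 0 1 -5; 0 0 0 1]
T3·…·T1 = [1 0 0 6; 0 1 0 -5; -1 1 1 -10; 0 0 0 1]
T4·…·T1 = [1 0 0 6; 1/2 1/2 -1/2 0; -1 1 1 -10; 0 0 0 1]
T5·…·T1 = [1 0 0 7; 1/2 1/2 -1/2 1; -1 1 1 -5; 0 0 0 1]
T6·…·T1 = [3 0 0 21; 3/4 3/4 -3/4 3/2; -3 3 3 -15; 0 0 0 1]

T = [3 0 0 21; 3/4 3/4 -3/4 3/2; -3 3 3 -15; 0 0 0 1]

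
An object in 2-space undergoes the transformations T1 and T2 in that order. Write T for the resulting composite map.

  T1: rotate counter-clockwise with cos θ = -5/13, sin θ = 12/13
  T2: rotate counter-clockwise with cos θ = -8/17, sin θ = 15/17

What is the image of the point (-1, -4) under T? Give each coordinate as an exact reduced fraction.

T(p) = (-32/13, 43/13)

T1 rotate counter-clockwise with cos θ = -5/13, sin θ = 12/13: (-1, -4) → (53/13, 8/13)
T2 rotate counter-clockwise with cos θ = -8/17, sin θ = 15/17: (53/13, 8/13) → (-32/13, 43/13)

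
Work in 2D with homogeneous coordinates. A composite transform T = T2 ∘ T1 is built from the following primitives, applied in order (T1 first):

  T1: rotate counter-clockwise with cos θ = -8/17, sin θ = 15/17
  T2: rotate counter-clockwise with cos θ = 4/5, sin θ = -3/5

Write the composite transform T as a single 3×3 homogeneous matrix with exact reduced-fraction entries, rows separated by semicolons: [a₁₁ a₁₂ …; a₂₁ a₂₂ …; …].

T = [13/85 -84/85 0; 84/85 13/85 0; 0 0 1]

T1 = [-8/17 -15/17 0; 15/17 -8/17 0; 0 0 1]
T2·T1 = [13/85 -84/85 0; 84/85 13/85 0; 0 0 1]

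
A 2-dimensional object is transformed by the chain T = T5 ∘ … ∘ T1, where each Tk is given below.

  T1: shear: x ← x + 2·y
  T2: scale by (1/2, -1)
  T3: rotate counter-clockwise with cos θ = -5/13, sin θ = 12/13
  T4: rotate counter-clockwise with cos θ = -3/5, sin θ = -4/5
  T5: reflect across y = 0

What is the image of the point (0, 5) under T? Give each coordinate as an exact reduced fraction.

T(p) = (47/13, 79/13)

T1 shear: x ← x + 2·y: (0, 5) → (10, 5)
T2 scale by (1/2, -1): (10, 5) → (5, -5)
T3 rotate counter-clockwise with cos θ = -5/13, sin θ = 12/13: (5, -5) → (35/13, 85/13)
T4 rotate counter-clockwise with cos θ = -3/5, sin θ = -4/5: (35/13, 85/13) → (47/13, -79/13)
T5 reflect across y = 0: (47/13, -79/13) → (47/13, 79/13)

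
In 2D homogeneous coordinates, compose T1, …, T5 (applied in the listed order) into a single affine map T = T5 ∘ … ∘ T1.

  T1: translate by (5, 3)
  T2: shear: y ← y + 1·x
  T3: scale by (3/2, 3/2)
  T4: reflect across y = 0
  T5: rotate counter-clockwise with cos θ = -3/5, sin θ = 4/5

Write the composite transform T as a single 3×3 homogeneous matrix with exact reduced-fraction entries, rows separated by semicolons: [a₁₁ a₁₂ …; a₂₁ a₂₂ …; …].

T = [3/10 6/5 51/10; 21/10 9/10 66/5; 0 0 1]

T1 = [1 0 5; 0 1 3; 0 0 1]
T2·T1 = [1 0 5; 1 1 8; 0 0 1]
T3·…·T1 = [3/2 0 15/2; 3/2 3/2 12; 0 0 1]
T4·…·T1 = [3/2 0 15/2; -3/2 -3/2 -12; 0 0 1]
T5·…·T1 = [3/10 6/5 51/10; 21/10 9/10 66/5; 0 0 1]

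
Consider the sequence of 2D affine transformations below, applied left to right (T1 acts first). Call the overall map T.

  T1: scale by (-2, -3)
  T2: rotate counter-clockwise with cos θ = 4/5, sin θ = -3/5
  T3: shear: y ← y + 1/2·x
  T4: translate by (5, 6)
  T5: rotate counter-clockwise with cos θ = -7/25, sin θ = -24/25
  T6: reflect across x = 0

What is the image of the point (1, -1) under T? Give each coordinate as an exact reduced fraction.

T1 scale by (-2, -3): (1, -1) → (-2, 3)
T2 rotate counter-clockwise with cos θ = 4/5, sin θ = -3/5: (-2, 3) → (1/5, 18/5)
T3 shear: y ← y + 1/2·x: (1/5, 18/5) → (1/5, 37/10)
T4 translate by (5, 6): (1/5, 37/10) → (26/5, 97/10)
T5 rotate counter-clockwise with cos θ = -7/25, sin θ = -24/25: (26/5, 97/10) → (982/125, -1927/250)
T6 reflect across x = 0: (982/125, -1927/250) → (-982/125, -1927/250)

T(p) = (-982/125, -1927/250)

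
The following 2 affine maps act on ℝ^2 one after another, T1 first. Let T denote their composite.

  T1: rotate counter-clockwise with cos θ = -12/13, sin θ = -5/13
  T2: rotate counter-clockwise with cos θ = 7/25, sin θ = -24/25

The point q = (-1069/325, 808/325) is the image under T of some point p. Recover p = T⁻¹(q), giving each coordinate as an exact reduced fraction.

T1 = [-12/13 5/13 0; -5/13 -12/13 0; 0 0 1]
T2·T1 = [-204/325 -253/325 0; 253/325 -204/325 0; 0 0 1]
det M = 1; M⁻¹ = [-204/325 253/325 0; -253/325 -204/325 0; 0 0 1]
M⁻¹ · (-1069/325, 808/325)ᵀ = (4, 1)ᵀ

p = (4, 1)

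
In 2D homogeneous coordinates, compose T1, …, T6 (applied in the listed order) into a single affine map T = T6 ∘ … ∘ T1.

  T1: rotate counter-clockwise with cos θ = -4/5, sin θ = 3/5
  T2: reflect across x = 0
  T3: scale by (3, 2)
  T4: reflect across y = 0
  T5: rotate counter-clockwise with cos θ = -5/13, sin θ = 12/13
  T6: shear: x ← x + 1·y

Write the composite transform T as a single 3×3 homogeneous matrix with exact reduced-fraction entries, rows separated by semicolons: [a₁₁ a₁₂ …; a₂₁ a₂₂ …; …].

T = [186/65 -73/65 0; 174/65 68/65 0; 0 0 1]

T1 = [-4/5 -3/5 0; 3/5 -4/5 0; 0 0 1]
T2·T1 = [4/5 3/5 0; 3/5 -4/5 0; 0 0 1]
T3·…·T1 = [12/5 9/5 0; 6/5 -8/5 0; 0 0 1]
T4·…·T1 = [12/5 9/5 0; -6/5 8/5 0; 0 0 1]
T5·…·T1 = [12/65 -141/65 0; 174/65 68/65 0; 0 0 1]
T6·…·T1 = [186/65 -73/65 0; 174/65 68/65 0; 0 0 1]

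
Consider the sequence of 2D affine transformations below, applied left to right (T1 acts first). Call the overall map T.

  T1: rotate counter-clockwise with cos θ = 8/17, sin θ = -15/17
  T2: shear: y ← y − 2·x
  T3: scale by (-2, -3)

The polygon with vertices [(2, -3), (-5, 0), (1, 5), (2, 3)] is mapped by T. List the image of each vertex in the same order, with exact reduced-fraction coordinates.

image vertices: (58/17, -12/17), (80/17, -465/17), (-166/17, 423/17), (-122/17, 384/17)

T1 rotate counter-clockwise with cos θ = 8/17, sin θ = -15/17: (2, -3) → (-29/17, -54/17); (-5, 0) → (-40/17, 75/17); (1, 5) → (83/17, 25/17); (2, 3) → (61/17, -6/17)
T2 shear: y ← y − 2·x: (-29/17, -54/17) → (-29/17, 4/17); (-40/17, 75/17) → (-40/17, 155/17); (83/17, 25/17) → (83/17, -141/17); (61/17, -6/17) → (61/17, -128/17)
T3 scale by (-2, -3): (-29/17, 4/17) → (58/17, -12/17); (-40/17, 155/17) → (80/17, -465/17); (83/17, -141/17) → (-166/17, 423/17); (61/17, -128/17) → (-122/17, 384/17)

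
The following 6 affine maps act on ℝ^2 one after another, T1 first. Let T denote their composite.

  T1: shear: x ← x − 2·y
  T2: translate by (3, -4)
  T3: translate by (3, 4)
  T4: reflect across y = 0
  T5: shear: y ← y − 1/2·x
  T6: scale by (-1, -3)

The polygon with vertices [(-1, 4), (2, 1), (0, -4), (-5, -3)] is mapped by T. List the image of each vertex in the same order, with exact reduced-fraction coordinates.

T1 shear: x ← x − 2·y: (-1, 4) → (-9, 4); (2, 1) → (0, 1); (0, -4) → (8, -4); (-5, -3) → (1, -3)
T2 translate by (3, -4): (-9, 4) → (-6, 0); (0, 1) → (3, -3); (8, -4) → (11, -8); (1, -3) → (4, -7)
T3 translate by (3, 4): (-6, 0) → (-3, 4); (3, -3) → (6, 1); (11, -8) → (14, -4); (4, -7) → (7, -3)
T4 reflect across y = 0: (-3, 4) → (-3, -4); (6, 1) → (6, -1); (14, -4) → (14, 4); (7, -3) → (7, 3)
T5 shear: y ← y − 1/2·x: (-3, -4) → (-3, -5/2); (6, -1) → (6, -4); (14, 4) → (14, -3); (7, 3) → (7, -1/2)
T6 scale by (-1, -3): (-3, -5/2) → (3, 15/2); (6, -4) → (-6, 12); (14, -3) → (-14, 9); (7, -1/2) → (-7, 3/2)

image vertices: (3, 15/2), (-6, 12), (-14, 9), (-7, 3/2)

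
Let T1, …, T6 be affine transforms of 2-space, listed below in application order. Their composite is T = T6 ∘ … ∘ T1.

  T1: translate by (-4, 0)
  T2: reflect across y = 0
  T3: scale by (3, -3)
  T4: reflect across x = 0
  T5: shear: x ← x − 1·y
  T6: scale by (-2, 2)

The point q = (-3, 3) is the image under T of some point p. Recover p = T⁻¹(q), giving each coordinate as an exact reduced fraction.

p = (3, 1/2)

T1 = [1 0 -4; 0 1 0; 0 0 1]
T2·T1 = [1 0 -4; 0 -1 0; 0 0 1]
T3·…·T1 = [3 0 -12; 0 3 0; 0 0 1]
T4·…·T1 = [-3 0 12; 0 3 0; 0 0 1]
T5·…·T1 = [-3 -3 12; 0 3 0; 0 0 1]
T6·…·T1 = [6 6 -24; 0 6 0; 0 0 1]
det M = 36; M⁻¹ = [1/6 -1/6 4; 0 1/6 0; 0 0 1]
M⁻¹ · (-3, 3)ᵀ = (3, 1/2)ᵀ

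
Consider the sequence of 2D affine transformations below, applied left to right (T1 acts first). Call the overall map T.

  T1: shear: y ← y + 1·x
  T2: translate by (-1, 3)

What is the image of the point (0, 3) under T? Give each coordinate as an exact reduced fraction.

T1 shear: y ← y + 1·x: (0, 3) → (0, 3)
T2 translate by (-1, 3): (0, 3) → (-1, 6)

T(p) = (-1, 6)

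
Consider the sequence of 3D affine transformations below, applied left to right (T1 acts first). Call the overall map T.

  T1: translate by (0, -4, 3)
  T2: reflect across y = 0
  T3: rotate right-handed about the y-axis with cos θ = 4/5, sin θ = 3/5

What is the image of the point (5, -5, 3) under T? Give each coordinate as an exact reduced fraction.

T(p) = (38/5, 9, 9/5)

T1 translate by (0, -4, 3): (5, -5, 3) → (5, -9, 6)
T2 reflect across y = 0: (5, -9, 6) → (5, 9, 6)
T3 rotate right-handed about the y-axis with cos θ = 4/5, sin θ = 3/5: (5, 9, 6) → (38/5, 9, 9/5)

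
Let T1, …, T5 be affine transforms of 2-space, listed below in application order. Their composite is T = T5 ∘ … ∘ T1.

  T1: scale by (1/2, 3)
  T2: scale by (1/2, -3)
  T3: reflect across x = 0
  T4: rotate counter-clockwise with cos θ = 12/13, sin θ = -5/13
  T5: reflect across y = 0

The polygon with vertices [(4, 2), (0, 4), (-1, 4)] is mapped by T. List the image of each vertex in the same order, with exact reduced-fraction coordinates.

image vertices: (-102/13, 211/13), (-180/13, 432/13), (-177/13, 1733/52)

T1 scale by (1/2, 3): (4, 2) → (2, 6); (0, 4) → (0, 12); (-1, 4) → (-1/2, 12)
T2 scale by (1/2, -3): (2, 6) → (1, -18); (0, 12) → (0, -36); (-1/2, 12) → (-1/4, -36)
T3 reflect across x = 0: (1, -18) → (-1, -18); (0, -36) → (0, -36); (-1/4, -36) → (1/4, -36)
T4 rotate counter-clockwise with cos θ = 12/13, sin θ = -5/13: (-1, -18) → (-102/13, -211/13); (0, -36) → (-180/13, -432/13); (1/4, -36) → (-177/13, -1733/52)
T5 reflect across y = 0: (-102/13, -211/13) → (-102/13, 211/13); (-180/13, -432/13) → (-180/13, 432/13); (-177/13, -1733/52) → (-177/13, 1733/52)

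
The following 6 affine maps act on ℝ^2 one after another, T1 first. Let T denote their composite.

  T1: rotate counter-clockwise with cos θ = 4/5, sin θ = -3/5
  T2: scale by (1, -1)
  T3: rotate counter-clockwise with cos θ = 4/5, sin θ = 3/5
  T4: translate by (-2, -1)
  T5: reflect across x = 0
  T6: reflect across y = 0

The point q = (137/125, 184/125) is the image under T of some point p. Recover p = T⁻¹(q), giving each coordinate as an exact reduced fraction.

T1 = [4/5 3/5 0; -3/5 4/5 0; 0 0 1]
T2·T1 = [4/5 3/5 0; 3/5 -4/5 0; 0 0 1]
T3·…·T1 = [7/25 24/25 0; 24/25 -7/25 0; 0 0 1]
T4·…·T1 = [7/25 24/25 -2; 24/25 -7/25 -1; 0 0 1]
T5·…·T1 = [-7/25 -24/25 2; 24/25 -7/25 -1; 0 0 1]
T6·…·T1 = [-7/25 -24/25 2; -24/25 7/25 1; 0 0 1]
det M = -1; M⁻¹ = [-7/25 -24/25 38/25; -24/25 7/25 41/25; 0 0 1]
M⁻¹ · (137/125, 184/125)ᵀ = (-1/5, 1)ᵀ

p = (-1/5, 1)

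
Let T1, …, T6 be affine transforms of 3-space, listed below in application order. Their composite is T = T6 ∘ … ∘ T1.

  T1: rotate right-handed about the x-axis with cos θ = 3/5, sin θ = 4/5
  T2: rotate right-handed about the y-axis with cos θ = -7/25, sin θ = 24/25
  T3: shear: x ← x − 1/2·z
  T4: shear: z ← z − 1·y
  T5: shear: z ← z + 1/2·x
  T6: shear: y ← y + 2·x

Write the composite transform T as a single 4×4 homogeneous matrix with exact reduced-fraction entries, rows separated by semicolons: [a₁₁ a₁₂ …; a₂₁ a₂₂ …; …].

T1 = [1 0 0 0; 0 3/5 -4/5 0; 0 4/5 3/5 0; 0 0 0 1]
T2·T1 = [-7/25 96/125 72/125 0; 0 3/5 -4/5 0; -24/25 -28/125 -21/125 0; 0 0 0 1]
T3·…·T1 = [1/5 22/25 33/50 0; 0 3/5 -4/5 0; -24/25 -28/125 -21/125 0; 0 0 0 1]
T4·…·T1 = [1/5 22/25 33/50 0; 0 3/5 -4/5 0; -24/25 -103/125 79/125 0; 0 0 0 1]
T5·…·T1 = [1/5 22/25 33/50 0; 0 3/5 -4/5 0; -43/50 -48/125 481/500 0; 0 0 0 1]
T6·…·T1 = [1/5 22/25 33/50 0; 2/5 59/25 13/25 0; -43/50 -48/125 481/500 0; 0 0 0 1]

T = [1/5 22/25 33/50 0; 2/5 59/25 13/25 0; -43/50 -48/125 481/500 0; 0 0 0 1]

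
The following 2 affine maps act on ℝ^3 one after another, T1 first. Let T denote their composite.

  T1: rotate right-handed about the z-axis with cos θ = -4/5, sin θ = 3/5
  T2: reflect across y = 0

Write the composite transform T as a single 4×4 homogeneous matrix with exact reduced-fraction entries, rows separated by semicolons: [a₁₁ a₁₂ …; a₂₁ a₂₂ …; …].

T = [-4/5 -3/5 0 0; -3/5 4/5 0 0; 0 0 1 0; 0 0 0 1]

T1 = [-4/5 -3/5 0 0; 3/5 -4/5 0 0; 0 0 1 0; 0 0 0 1]
T2·T1 = [-4/5 -3/5 0 0; -3/5 4/5 0 0; 0 0 1 0; 0 0 0 1]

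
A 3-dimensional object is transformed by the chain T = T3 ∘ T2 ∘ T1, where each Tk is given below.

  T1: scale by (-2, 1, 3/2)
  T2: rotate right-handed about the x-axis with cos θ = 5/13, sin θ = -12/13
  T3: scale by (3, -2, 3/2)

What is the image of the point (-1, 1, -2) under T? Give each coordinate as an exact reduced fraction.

T(p) = (6, 62/13, -81/26)

T1 scale by (-2, 1, 3/2): (-1, 1, -2) → (2, 1, -3)
T2 rotate right-handed about the x-axis with cos θ = 5/13, sin θ = -12/13: (2, 1, -3) → (2, -31/13, -27/13)
T3 scale by (3, -2, 3/2): (2, -31/13, -27/13) → (6, 62/13, -81/26)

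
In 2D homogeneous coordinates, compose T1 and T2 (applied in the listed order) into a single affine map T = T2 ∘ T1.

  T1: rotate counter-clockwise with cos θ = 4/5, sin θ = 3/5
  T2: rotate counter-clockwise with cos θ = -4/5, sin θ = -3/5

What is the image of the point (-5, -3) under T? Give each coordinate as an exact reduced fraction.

T(p) = (-37/25, 141/25)

T1 rotate counter-clockwise with cos θ = 4/5, sin θ = 3/5: (-5, -3) → (-11/5, -27/5)
T2 rotate counter-clockwise with cos θ = -4/5, sin θ = -3/5: (-11/5, -27/5) → (-37/25, 141/25)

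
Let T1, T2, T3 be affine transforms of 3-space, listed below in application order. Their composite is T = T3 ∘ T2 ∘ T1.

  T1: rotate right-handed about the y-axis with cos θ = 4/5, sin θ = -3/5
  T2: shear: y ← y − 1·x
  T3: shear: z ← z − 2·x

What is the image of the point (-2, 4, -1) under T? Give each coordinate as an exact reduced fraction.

T(p) = (-1, 5, 0)

T1 rotate right-handed about the y-axis with cos θ = 4/5, sin θ = -3/5: (-2, 4, -1) → (-1, 4, -2)
T2 shear: y ← y − 1·x: (-1, 4, -2) → (-1, 5, -2)
T3 shear: z ← z − 2·x: (-1, 5, -2) → (-1, 5, 0)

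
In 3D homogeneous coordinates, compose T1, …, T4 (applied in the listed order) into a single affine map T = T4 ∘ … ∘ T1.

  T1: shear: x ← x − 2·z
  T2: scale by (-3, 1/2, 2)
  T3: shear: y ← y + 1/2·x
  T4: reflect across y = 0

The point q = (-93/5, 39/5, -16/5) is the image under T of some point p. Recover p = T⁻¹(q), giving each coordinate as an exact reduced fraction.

p = (3, 3, -8/5)

T1 = [1 0 -2 0; 0 1 0 0; 0 0 1 0; 0 0 0 1]
T2·T1 = [-3 0 6 0; 0 1/2 0 0; 0 0 2 0; 0 0 0 1]
T3·…·T1 = [-3 0 6 0; -3/2 1/2 3 0; 0 0 2 0; 0 0 0 1]
T4·…·T1 = [-3 0 6 0; 3/2 -1/2 -3 0; 0 0 2 0; 0 0 0 1]
det M = 3; M⁻¹ = [-1/3 0 1 0; -1 -2 0 0; 0 0 1/2 0; 0 0 0 1]
M⁻¹ · (-93/5, 39/5, -16/5)ᵀ = (3, 3, -8/5)ᵀ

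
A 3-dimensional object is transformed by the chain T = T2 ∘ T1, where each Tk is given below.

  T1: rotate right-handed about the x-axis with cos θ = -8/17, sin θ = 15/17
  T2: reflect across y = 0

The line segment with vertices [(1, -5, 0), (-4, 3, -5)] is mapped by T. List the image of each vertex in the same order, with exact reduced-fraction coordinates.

image vertices: (1, -40/17, -75/17), (-4, -3, 5)

T1 rotate right-handed about the x-axis with cos θ = -8/17, sin θ = 15/17: (1, -5, 0) → (1, 40/17, -75/17); (-4, 3, -5) → (-4, 3, 5)
T2 reflect across y = 0: (1, 40/17, -75/17) → (1, -40/17, -75/17); (-4, 3, 5) → (-4, -3, 5)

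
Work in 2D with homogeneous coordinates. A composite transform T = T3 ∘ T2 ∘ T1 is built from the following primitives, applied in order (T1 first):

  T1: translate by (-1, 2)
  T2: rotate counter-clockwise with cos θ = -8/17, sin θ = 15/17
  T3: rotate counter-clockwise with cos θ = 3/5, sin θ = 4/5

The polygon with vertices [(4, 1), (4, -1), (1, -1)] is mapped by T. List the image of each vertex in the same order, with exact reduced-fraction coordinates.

image vertices: (-291/85, -213/85), (-53/17, -9/17), (-13/85, -84/85)

T1 translate by (-1, 2): (4, 1) → (3, 3); (4, -1) → (3, 1); (1, -1) → (0, 1)
T2 rotate counter-clockwise with cos θ = -8/17, sin θ = 15/17: (3, 3) → (-69/17, 21/17); (3, 1) → (-39/17, 37/17); (0, 1) → (-15/17, -8/17)
T3 rotate counter-clockwise with cos θ = 3/5, sin θ = 4/5: (-69/17, 21/17) → (-291/85, -213/85); (-39/17, 37/17) → (-53/17, -9/17); (-15/17, -8/17) → (-13/85, -84/85)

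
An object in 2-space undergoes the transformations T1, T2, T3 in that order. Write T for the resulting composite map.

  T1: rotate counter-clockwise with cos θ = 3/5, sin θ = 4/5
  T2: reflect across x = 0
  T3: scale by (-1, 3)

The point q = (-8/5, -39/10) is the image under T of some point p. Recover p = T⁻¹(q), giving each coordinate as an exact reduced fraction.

T1 = [3/5 -4/5 0; 4/5 3/5 0; 0 0 1]
T2·T1 = [-3/5 4/5 0; 4/5 3/5 0; 0 0 1]
T3·…·T1 = [3/5 -4/5 0; 12/5 9/5 0; 0 0 1]
det M = 3; M⁻¹ = [3/5 4/15 0; -4/5 1/5 0; 0 0 1]
M⁻¹ · (-8/5, -39/10)ᵀ = (-2, 1/2)ᵀ

p = (-2, 1/2)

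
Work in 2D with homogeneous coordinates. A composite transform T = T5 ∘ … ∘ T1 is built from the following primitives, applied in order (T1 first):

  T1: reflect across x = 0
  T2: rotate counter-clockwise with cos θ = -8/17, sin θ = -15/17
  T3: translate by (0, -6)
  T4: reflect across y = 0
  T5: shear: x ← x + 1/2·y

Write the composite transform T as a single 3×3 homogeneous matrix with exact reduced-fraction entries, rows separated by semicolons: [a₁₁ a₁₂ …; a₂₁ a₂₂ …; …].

T = [1/34 19/17 3; -15/17 8/17 6; 0 0 1]

T1 = [-1 0 0; 0 1 0; 0 0 1]
T2·T1 = [8/17 15/17 0; 15/17 -8/17 0; 0 0 1]
T3·…·T1 = [8/17 15/17 0; 15/17 -8/17 -6; 0 0 1]
T4·…·T1 = [8/17 15/17 0; -15/17 8/17 6; 0 0 1]
T5·…·T1 = [1/34 19/17 3; -15/17 8/17 6; 0 0 1]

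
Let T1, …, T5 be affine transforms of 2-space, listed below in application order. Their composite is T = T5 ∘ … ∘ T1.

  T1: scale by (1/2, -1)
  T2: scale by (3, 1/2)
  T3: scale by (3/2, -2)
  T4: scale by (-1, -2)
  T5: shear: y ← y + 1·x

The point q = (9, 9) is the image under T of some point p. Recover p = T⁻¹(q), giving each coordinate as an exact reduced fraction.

p = (-4, 0)

T1 = [1/2 0 0; 0 -1 0; 0 0 1]
T2·T1 = [3/2 0 0; 0 -1/2 0; 0 0 1]
T3·…·T1 = [9/4 0 0; 0 1 0; 0 0 1]
T4·…·T1 = [-9/4 0 0; 0 -2 0; 0 0 1]
T5·…·T1 = [-9/4 0 0; -9/4 -2 0; 0 0 1]
det M = 9/2; M⁻¹ = [-4/9 0 0; 1/2 -1/2 0; 0 0 1]
M⁻¹ · (9, 9)ᵀ = (-4, 0)ᵀ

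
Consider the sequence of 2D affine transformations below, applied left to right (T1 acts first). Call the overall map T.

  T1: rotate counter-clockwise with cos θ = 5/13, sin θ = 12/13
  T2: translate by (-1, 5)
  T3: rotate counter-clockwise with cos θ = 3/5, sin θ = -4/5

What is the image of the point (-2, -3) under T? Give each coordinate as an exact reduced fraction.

T1 rotate counter-clockwise with cos θ = 5/13, sin θ = 12/13: (-2, -3) → (2, -3)
T2 translate by (-1, 5): (2, -3) → (1, 2)
T3 rotate counter-clockwise with cos θ = 3/5, sin θ = -4/5: (1, 2) → (11/5, 2/5)

T(p) = (11/5, 2/5)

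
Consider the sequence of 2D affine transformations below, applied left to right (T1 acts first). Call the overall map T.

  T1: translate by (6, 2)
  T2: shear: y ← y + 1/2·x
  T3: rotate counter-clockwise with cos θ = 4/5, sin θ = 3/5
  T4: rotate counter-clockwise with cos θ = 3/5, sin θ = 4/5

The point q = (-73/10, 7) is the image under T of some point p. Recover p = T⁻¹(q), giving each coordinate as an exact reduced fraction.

T1 = [1 0 6; 0 1 2; 0 0 1]
T2·T1 = [1 0 6; 1/2 1 5; 0 0 1]
T3·…·T1 = [1/2 -3/5 9/5; 1 4/5 38/5; 0 0 1]
T4·…·T1 = [-1/2 -1 -5; 1 0 6; 0 0 1]
det M = 1; M⁻¹ = [0 1 -6; -1 -1/2 -2; 0 0 1]
M⁻¹ · (-73/10, 7)ᵀ = (1, 9/5)ᵀ

p = (1, 9/5)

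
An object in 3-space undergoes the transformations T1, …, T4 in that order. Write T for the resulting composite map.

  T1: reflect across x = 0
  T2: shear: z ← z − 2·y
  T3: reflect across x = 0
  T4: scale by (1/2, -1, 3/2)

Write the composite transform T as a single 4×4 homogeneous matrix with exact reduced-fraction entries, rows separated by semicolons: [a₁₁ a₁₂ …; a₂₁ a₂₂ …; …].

T = [1/2 0 0 0; 0 -1 0 0; 0 -3 3/2 0; 0 0 0 1]

T1 = [-1 0 0 0; 0 1 0 0; 0 0 1 0; 0 0 0 1]
T2·T1 = [-1 0 0 0; 0 1 0 0; 0 -2 1 0; 0 0 0 1]
T3·…·T1 = [1 0 0 0; 0 1 0 0; 0 -2 1 0; 0 0 0 1]
T4·…·T1 = [1/2 0 0 0; 0 -1 0 0; 0 -3 3/2 0; 0 0 0 1]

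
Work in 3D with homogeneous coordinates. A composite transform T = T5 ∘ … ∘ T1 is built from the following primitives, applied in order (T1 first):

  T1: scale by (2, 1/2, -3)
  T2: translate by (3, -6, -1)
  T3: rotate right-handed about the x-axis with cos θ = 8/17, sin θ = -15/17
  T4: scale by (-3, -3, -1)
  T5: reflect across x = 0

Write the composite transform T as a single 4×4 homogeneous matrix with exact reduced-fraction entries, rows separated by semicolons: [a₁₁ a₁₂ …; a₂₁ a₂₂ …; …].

T = [6 0 0 9; 0 -12/17 135/17 189/17; 0 15/34 24/17 -82/17; 0 0 0 1]

T1 = [2 0 0 0; 0 1/2 0 0; 0 0 -3 0; 0 0 0 1]
T2·T1 = [2 0 0 3; 0 1/2 0 -6; 0 0 -3 -1; 0 0 0 1]
T3·…·T1 = [2 0 0 3; 0 4/17 -45/17 -63/17; 0 -15/34 -24/17 82/17; 0 0 0 1]
T4·…·T1 = [-6 0 0 -9; 0 -12/17 135/17 189/17; 0 15/34 24/17 -82/17; 0 0 0 1]
T5·…·T1 = [6 0 0 9; 0 -12/17 135/17 189/17; 0 15/34 24/17 -82/17; 0 0 0 1]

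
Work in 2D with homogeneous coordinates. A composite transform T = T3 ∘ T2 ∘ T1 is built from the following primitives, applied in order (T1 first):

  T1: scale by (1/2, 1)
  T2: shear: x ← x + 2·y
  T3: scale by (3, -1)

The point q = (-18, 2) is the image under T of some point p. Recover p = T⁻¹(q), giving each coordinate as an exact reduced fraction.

p = (-4, -2)

T1 = [1/2 0 0; 0 1 0; 0 0 1]
T2·T1 = [1/2 2 0; 0 1 0; 0 0 1]
T3·…·T1 = [3/2 6 0; 0 -1 0; 0 0 1]
det M = -3/2; M⁻¹ = [2/3 4 0; 0 -1 0; 0 0 1]
M⁻¹ · (-18, 2)ᵀ = (-4, -2)ᵀ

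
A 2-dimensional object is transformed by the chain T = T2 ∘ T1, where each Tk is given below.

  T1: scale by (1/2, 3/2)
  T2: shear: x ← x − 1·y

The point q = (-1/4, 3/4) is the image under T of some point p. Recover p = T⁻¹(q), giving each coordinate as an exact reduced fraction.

p = (1, 1/2)

T1 = [1/2 0 0; 0 3/2 0; 0 0 1]
T2·T1 = [1/2 -3/2 0; 0 3/2 0; 0 0 1]
det M = 3/4; M⁻¹ = [2 2 0; 0 2/3 0; 0 0 1]
M⁻¹ · (-1/4, 3/4)ᵀ = (1, 1/2)ᵀ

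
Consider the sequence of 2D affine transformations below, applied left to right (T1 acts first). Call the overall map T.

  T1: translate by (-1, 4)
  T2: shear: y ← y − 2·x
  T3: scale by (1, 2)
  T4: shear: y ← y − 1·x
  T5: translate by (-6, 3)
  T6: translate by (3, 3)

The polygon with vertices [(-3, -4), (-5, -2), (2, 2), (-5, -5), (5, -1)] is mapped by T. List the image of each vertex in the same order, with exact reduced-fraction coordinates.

T1 translate by (-1, 4): (-3, -4) → (-4, 0); (-5, -2) → (-6, 2); (2, 2) → (1, 6); (-5, -5) → (-6, -1); (5, -1) → (4, 3)
T2 shear: y ← y − 2·x: (-4, 0) → (-4, 8); (-6, 2) → (-6, 14); (1, 6) → (1, 4); (-6, -1) → (-6, 11); (4, 3) → (4, -5)
T3 scale by (1, 2): (-4, 8) → (-4, 16); (-6, 14) → (-6, 28); (1, 4) → (1, 8); (-6, 11) → (-6, 22); (4, -5) → (4, -10)
T4 shear: y ← y − 1·x: (-4, 16) → (-4, 20); (-6, 28) → (-6, 34); (1, 8) → (1, 7); (-6, 22) → (-6, 28); (4, -10) → (4, -14)
T5 translate by (-6, 3): (-4, 20) → (-10, 23); (-6, 34) → (-12, 37); (1, 7) → (-5, 10); (-6, 28) → (-12, 31); (4, -14) → (-2, -11)
T6 translate by (3, 3): (-10, 23) → (-7, 26); (-12, 37) → (-9, 40); (-5, 10) → (-2, 13); (-12, 31) → (-9, 34); (-2, -11) → (1, -8)

image vertices: (-7, 26), (-9, 40), (-2, 13), (-9, 34), (1, -8)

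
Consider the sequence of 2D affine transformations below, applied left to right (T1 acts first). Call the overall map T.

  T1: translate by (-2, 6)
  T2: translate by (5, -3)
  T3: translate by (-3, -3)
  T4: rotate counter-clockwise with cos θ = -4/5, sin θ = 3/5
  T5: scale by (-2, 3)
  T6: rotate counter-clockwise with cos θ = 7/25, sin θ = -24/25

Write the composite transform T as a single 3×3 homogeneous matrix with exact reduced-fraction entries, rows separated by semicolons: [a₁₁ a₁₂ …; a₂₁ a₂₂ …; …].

T1 = [1 0 -2; 0 1 6; 0 0 1]
T2·T1 = [1 0 3; 0 1 3; 0 0 1]
T3·…·T1 = [1 0 0; 0 1 0; 0 0 1]
T4·…·T1 = [-4/5 -3/5 0; 3/5 -4/5 0; 0 0 1]
T5·…·T1 = [8/5 6/5 0; 9/5 -12/5 0; 0 0 1]
T6·…·T1 = [272/125 -246/125 0; -129/125 -228/125 0; 0 0 1]

T = [272/125 -246/125 0; -129/125 -228/125 0; 0 0 1]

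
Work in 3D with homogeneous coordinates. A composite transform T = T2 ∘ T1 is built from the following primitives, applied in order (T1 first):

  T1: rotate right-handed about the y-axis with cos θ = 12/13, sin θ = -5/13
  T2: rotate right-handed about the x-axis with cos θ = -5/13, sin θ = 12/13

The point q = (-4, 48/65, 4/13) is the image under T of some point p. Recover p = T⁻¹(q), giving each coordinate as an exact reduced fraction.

p = (-4, 0, 4/5)

T1 = [12/13 0 -5/13 0; 0 1 0 0; 5/13 0 12/13 0; 0 0 0 1]
T2·T1 = [12/13 0 -5/13 0; -60/169 -5/13 -144/169 0; -25/169 12/13 -60/169 0; 0 0 0 1]
det M = 1; M⁻¹ = [12/13 -60/169 -25/169 0; 0 -5/13 12/13 0; -5/13 -144/169 -60/169 0; 0 0 0 1]
M⁻¹ · (-4, 48/65, 4/13)ᵀ = (-4, 0, 4/5)ᵀ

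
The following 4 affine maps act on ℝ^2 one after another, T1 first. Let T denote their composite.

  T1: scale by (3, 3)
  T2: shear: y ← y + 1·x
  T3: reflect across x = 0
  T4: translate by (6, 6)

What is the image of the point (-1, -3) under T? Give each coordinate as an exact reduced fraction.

T(p) = (9, -6)

T1 scale by (3, 3): (-1, -3) → (-3, -9)
T2 shear: y ← y + 1·x: (-3, -9) → (-3, -12)
T3 reflect across x = 0: (-3, -12) → (3, -12)
T4 translate by (6, 6): (3, -12) → (9, -6)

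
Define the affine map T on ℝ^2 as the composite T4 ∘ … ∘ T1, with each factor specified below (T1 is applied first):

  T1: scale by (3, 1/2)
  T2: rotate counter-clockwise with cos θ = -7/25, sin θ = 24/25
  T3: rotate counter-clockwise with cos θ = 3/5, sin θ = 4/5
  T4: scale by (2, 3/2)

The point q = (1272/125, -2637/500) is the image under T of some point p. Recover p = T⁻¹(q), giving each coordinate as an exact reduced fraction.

p = (-2, 3)

T1 = [3 0 0; 0 1/2 0; 0 0 1]
T2·T1 = [-21/25 -12/25 0; 72/25 -7/50 0; 0 0 1]
T3·…·T1 = [-351/125 -22/125 0; 132/125 -117/250 0; 0 0 1]
T4·…·T1 = [-702/125 -44/125 0; 198/125 -351/500 0; 0 0 1]
det M = 9/2; M⁻¹ = [-39/250 88/1125 0; -44/125 -156/125 0; 0 0 1]
M⁻¹ · (1272/125, -2637/500)ᵀ = (-2, 3)ᵀ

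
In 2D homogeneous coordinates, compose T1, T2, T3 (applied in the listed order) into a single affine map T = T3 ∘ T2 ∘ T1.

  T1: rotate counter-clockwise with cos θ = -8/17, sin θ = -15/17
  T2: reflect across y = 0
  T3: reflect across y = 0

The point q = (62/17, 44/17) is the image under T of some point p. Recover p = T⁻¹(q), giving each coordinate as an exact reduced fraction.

T1 = [-8/17 15/17 0; -15/17 -8/17 0; 0 0 1]
T2·T1 = [-8/17 15/17 0; 15/17 8/17 0; 0 0 1]
T3·…·T1 = [-8/17 15/17 0; -15/17 -8/17 0; 0 0 1]
det M = 1; M⁻¹ = [-8/17 -15/17 0; 15/17 -8/17 0; 0 0 1]
M⁻¹ · (62/17, 44/17)ᵀ = (-4, 2)ᵀ

p = (-4, 2)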